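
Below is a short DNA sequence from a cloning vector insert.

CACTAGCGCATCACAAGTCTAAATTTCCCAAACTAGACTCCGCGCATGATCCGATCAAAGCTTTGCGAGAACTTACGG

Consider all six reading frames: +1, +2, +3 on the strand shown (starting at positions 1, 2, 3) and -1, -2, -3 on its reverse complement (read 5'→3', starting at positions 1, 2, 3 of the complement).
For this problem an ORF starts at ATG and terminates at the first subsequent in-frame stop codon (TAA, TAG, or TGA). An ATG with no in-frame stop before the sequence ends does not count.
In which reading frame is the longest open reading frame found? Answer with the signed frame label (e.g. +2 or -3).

Reverse complement (5'→3'): CCGTAAGTTCTCGCAAAGCTTTGATCGGATCATGCGCGGAGTCTAGTTTGGGAAATTTAGACTTGTGATGCGCTAGTG
Frame +1: CAC TAG CGC ATC ACA AGT CTA AAT TTC CCA AAC TAG ACT CCG CGC ATG ATC CGA TCA AAG CTT TGC GAG AAC TTA CGG — no ATG→stop ORF.
Frame +2: ACT AGC GCA TCA CAA GTC TAA ATT TCC CAA ACT AGA CTC CGC GCA TGA TCC GAT CAA AGC TTT GCG AGA ACT TAC — no ATG→stop ORF.
Frame +3: CTA GCG CAT CAC AAG TCT AAA TTT CCC AAA CTA GAC TCC GCG CAT GAT CCG ATC AAA GCT TTG CGA GAA CTT ACG — no ATG→stop ORF.
Frame -1: CCG TAA GTT CTC GCA AAG CTT TGA TCG GAT CAT GCG CGG AGT CTA GTT TGG GAA ATT TAG ACT TGT GAT GCG CTA GTG — no ATG→stop ORF.
Frame -2: CGT AAG TTC TCG CAA AGC TTT GAT CGG ATC ATG CGC GGA GTC TAG TTT GGG AAA TTT AGA CTT GTG ATG CGC TAG — ATG at 32, stop TAG at 44 → 15 nt; ATG at 68, stop TAG at 74 → 9 nt.
Frame -3: GTA AGT TCT CGC AAA GCT TTG ATC GGA TCA TGC GCG GAG TCT AGT TTG GGA AAT TTA GAC TTG TGA TGC GCT AGT — no ATG→stop ORF.
Longest ORF is 15 nt in frame -2 (positions 32–46).

-2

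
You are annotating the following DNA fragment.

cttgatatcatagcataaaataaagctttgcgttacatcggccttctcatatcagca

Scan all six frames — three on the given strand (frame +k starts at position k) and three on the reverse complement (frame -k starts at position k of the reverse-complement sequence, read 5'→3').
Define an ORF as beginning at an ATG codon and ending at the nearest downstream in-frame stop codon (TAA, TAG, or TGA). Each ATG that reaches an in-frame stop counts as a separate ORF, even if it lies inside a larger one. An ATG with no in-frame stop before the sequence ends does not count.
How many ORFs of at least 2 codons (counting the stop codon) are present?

Reverse complement (5'→3'): TGCTGATATGAGAAGGCCGATGTAACGCAAAGCTTTATTTTATGCTATGATATCAAG
Frame +1: CTT GAT ATC ATA GCA TAA AAT AAA GCT TTG CGT TAC ATC GGC CTT CTC ATA TCA GCA — no ATG→stop ORF.
Frame +2: TTG ATA TCA TAG CAT AAA ATA AAG CTT TGC GTT ACA TCG GCC TTC TCA TAT CAG — no ATG→stop ORF.
Frame +3: TGA TAT CAT AGC ATA AAA TAA AGC TTT GCG TTA CAT CGG CCT TCT CAT ATC AGC — no ATG→stop ORF.
Frame -1: TGC TGA TAT GAG AAG GCC GAT GTA ACG CAA AGC TTT ATT TTA TGC TAT GAT ATC AAG — no ATG→stop ORF.
Frame -2: GCT GAT ATG AGA AGG CCG ATG TAA CGC AAA GCT TTA TTT TAT GCT ATG ATA TCA — ATG at 8, stop TAA at 23 → 18 nt; ATG at 20, stop TAA at 23 → 6 nt.
Frame -3: CTG ATA TGA GAA GGC CGA TGT AAC GCA AAG CTT TAT TTT ATG CTA TGA TAT CAA — ATG at 42, stop TGA at 48 → 9 nt.
ORFs ≥ 2 codons: frame -2 8–25 (6 codons), frame -2 20–25 (2 codons), frame -3 42–50 (3 codons). Count = 3.

3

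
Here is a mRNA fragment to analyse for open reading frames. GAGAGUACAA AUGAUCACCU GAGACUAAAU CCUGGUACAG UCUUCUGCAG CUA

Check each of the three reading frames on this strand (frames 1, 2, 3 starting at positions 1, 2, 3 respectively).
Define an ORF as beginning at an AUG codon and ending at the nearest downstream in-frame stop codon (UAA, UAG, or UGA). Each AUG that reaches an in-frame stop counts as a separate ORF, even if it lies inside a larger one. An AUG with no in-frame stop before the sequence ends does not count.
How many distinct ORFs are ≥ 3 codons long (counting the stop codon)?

1

Frame 1: GAG AGU ACA AAU GAU CAC CUG AGA CUA AAU CCU GGU ACA GUC UUC UGC AGC — no AUG→stop ORF.
Frame 2: AGA GUA CAA AUG AUC ACC UGA GAC UAA AUC CUG GUA CAG UCU UCU GCA GCU — AUG at 11, stop UGA at 20 → 12 nt.
Frame 3: GAG UAC AAA UGA UCA CCU GAG ACU AAA UCC UGG UAC AGU CUU CUG CAG CUA — no AUG→stop ORF.
ORFs ≥ 3 codons: frame 2 11–22 (4 codons). Count = 1.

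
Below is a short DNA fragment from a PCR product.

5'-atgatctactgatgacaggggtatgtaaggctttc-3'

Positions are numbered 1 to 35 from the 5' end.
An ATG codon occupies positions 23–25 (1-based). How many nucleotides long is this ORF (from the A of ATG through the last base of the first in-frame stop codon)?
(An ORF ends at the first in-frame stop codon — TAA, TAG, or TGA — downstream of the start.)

6

Codons from position 23: ATG (23–25), TAA (26–28).
TAA is the first in-frame stop; ORF spans 23–28, 6 nucleotides.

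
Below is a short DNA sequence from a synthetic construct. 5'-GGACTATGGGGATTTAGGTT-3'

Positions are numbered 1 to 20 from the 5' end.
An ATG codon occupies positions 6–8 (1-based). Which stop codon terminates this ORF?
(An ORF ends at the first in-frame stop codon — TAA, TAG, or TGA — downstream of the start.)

Codons from position 6: ATG (6–8), GGG (9–11), ATT (12–14), TAG (15–17).
The first in-frame stop codon is TAG.

TAG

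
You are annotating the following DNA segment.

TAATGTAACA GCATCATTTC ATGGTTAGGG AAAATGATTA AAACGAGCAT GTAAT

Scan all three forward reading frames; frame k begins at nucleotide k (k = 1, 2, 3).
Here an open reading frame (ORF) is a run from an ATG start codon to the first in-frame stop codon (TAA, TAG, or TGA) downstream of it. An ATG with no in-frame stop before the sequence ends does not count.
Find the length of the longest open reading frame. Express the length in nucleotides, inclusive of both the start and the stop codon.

Frame 1: TAA TGT AAC AGC ATC ATT TCA TGG TTA GGG AAA ATG ATT AAA ACG AGC ATG TAA — ATG at 34, stop TAA at 52 → 21 nt; ATG at 49, stop TAA at 52 → 6 nt.
Frame 2: AAT GTA ACA GCA TCA TTT CAT GGT TAG GGA AAA TGA TTA AAA CGA GCA TGT AAT — no ATG→stop ORF.
Frame 3: ATG TAA CAG CAT CAT TTC ATG GTT AGG GAA AAT GAT TAA AAC GAG CAT GTA — ATG at 3, stop TAA at 6 → 6 nt; ATG at 21, stop TAA at 39 → 21 nt.
Longest: frame 1, positions 34–54, 21 nt = 7 codons = 6 aa. → 21 nucleotides.

21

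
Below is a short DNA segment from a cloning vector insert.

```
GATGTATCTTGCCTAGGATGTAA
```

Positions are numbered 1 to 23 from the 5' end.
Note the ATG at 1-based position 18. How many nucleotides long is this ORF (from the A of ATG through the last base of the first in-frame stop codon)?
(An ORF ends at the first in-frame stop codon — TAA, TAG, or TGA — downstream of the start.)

Codons from position 18: ATG (18–20), TAA (21–23).
TAA is the first in-frame stop; ORF spans 18–23, 6 nucleotides.

6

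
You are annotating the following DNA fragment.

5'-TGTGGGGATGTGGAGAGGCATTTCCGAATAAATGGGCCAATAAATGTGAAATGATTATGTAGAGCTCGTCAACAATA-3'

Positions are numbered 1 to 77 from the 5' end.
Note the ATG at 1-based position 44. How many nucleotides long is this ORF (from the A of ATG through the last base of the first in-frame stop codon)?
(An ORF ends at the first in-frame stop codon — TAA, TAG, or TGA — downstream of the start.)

6

Codons from position 44: ATG (44–46), TGA (47–49).
TGA is the first in-frame stop; ORF spans 44–49, 6 nucleotides.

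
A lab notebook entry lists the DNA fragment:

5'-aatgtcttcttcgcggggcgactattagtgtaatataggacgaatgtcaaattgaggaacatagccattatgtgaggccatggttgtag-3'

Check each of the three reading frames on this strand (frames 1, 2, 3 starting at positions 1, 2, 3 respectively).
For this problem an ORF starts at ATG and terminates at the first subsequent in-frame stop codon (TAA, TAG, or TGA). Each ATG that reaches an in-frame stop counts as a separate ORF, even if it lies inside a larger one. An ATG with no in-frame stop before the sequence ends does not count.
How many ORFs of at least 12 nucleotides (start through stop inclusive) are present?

Frame 1: AAT GTC TTC TTC GCG GGG CGA CTA TTA GTG TAA TAT AGG ACG AAT GTC AAA TTG AGG AAC ATA GCC ATT ATG TGA GGC CAT GGT TGT — ATG at 70, stop TGA at 73 → 6 nt.
Frame 2: ATG TCT TCT TCG CGG GGC GAC TAT TAG TGT AAT ATA GGA CGA ATG TCA AAT TGA GGA ACA TAG CCA TTA TGT GAG GCC ATG GTT GTA — ATG at 2, stop TAG at 26 → 27 nt; ATG at 44, stop TGA at 53 → 12 nt.
Frame 3: TGT CTT CTT CGC GGG GCG ACT ATT AGT GTA ATA TAG GAC GAA TGT CAA ATT GAG GAA CAT AGC CAT TAT GTG AGG CCA TGG TTG TAG — no ATG→stop ORF.
ORFs ≥ 12 nucleotides: frame 2 2–28 (27 nucleotides), frame 2 44–55 (12 nucleotides). Count = 2.

2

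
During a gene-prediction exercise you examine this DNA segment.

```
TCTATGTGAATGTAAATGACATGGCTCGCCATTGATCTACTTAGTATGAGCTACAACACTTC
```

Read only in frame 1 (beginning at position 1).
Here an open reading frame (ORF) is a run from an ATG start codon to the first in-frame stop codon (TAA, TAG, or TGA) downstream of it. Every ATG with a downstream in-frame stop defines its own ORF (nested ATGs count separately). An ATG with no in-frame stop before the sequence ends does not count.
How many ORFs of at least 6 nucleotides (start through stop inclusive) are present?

Frame 1: TCT ATG TGA ATG TAA ATG ACA TGG CTC GCC ATT GAT CTA CTT AGT ATG AGC TAC AAC ACT — ATG at 4, stop TGA at 7 → 6 nt; ATG at 10, stop TAA at 13 → 6 nt.
ORFs ≥ 6 nucleotides: frame 1 4–9 (6 nucleotides), frame 1 10–15 (6 nucleotides). Count = 2.

2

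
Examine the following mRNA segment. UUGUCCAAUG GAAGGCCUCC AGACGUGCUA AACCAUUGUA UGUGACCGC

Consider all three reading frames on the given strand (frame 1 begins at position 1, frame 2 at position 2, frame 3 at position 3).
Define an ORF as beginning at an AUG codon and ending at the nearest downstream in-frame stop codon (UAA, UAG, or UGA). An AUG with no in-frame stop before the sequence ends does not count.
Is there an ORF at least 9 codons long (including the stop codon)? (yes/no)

no

Frame 1: UUG UCC AAU GGA AGG CCU CCA GAC GUG CUA AAC CAU UGU AUG UGA CCG — AUG at 40, stop UGA at 43 → 6 nt.
Frame 2: UGU CCA AUG GAA GGC CUC CAG ACG UGC UAA ACC AUU GUA UGU GAC CGC — AUG at 8, stop UAA at 29 → 24 nt.
Frame 3: GUC CAA UGG AAG GCC UCC AGA CGU GCU AAA CCA UUG UAU GUG ACC — no AUG→stop ORF.
Largest ORF found is 8 codons < 9, so no.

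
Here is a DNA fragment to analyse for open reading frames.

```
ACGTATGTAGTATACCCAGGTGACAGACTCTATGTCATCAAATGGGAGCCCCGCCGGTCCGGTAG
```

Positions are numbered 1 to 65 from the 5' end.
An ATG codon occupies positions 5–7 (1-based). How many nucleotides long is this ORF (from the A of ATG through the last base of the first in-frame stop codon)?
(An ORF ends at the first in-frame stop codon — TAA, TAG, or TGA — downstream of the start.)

6

Codons from position 5: ATG (5–7), TAG (8–10).
TAG is the first in-frame stop; ORF spans 5–10, 6 nucleotides.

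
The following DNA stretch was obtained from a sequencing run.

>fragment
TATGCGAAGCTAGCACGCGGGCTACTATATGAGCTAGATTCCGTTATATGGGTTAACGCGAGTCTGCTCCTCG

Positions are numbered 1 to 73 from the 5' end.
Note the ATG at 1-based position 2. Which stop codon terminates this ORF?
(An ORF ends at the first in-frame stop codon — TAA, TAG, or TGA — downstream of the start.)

TAG

Codons from position 2: ATG (2–4), CGA (5–7), AGC (8–10), TAG (11–13).
The first in-frame stop codon is TAG.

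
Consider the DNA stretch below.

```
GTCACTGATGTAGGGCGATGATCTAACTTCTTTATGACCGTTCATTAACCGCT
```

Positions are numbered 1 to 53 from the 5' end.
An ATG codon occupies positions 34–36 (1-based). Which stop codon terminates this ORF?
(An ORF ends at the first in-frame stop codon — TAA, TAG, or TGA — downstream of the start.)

Codons from position 34: ATG (34–36), ACC (37–39), GTT (40–42), CAT (43–45), TAA (46–48).
The first in-frame stop codon is TAA.

TAA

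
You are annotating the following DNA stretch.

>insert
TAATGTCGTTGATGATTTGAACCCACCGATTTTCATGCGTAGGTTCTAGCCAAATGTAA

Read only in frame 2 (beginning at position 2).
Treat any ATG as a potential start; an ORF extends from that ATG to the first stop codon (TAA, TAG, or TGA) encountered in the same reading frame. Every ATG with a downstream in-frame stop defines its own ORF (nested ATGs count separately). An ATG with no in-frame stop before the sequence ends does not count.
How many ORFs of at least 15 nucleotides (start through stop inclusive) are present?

1

Frame 2: AAT GTC GTT GAT GAT TTG AAC CCA CCG ATT TTC ATG CGT AGG TTC TAG CCA AAT GTA — ATG at 35, stop TAG at 47 → 15 nt.
ORFs ≥ 15 nucleotides: frame 2 35–49 (15 nucleotides). Count = 1.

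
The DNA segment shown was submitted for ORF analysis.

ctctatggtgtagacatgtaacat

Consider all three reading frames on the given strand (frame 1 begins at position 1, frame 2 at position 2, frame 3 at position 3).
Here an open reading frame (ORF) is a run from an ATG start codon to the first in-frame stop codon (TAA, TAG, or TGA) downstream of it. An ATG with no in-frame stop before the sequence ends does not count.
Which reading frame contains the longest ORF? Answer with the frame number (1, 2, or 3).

2

Frame 1: CTC TAT GGT GTA GAC ATG TAA CAT — ATG at 16, stop TAA at 19 → 6 nt.
Frame 2: TCT ATG GTG TAG ACA TGT AAC — ATG at 5, stop TAG at 11 → 9 nt.
Frame 3: CTA TGG TGT AGA CAT GTA ACA — no ATG→stop ORF.
Longest ORF is 9 nt in frame 2 (positions 5–13).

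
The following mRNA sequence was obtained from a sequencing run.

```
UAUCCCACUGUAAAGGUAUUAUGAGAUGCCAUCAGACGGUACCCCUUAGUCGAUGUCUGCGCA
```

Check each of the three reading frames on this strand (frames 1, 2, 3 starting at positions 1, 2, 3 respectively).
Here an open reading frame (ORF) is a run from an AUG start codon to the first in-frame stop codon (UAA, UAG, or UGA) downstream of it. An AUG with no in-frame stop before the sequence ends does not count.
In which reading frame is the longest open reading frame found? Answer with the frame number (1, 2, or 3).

2

Frame 1: UAU CCC ACU GUA AAG GUA UUA UGA GAU GCC AUC AGA CGG UAC CCC UUA GUC GAU GUC UGC GCA — no AUG→stop ORF.
Frame 2: AUC CCA CUG UAA AGG UAU UAU GAG AUG CCA UCA GAC GGU ACC CCU UAG UCG AUG UCU GCG — AUG at 26, stop UAG at 47 → 24 nt.
Frame 3: UCC CAC UGU AAA GGU AUU AUG AGA UGC CAU CAG ACG GUA CCC CUU AGU CGA UGU CUG CGC — no AUG→stop ORF.
Longest ORF is 24 nt in frame 2 (positions 26–49).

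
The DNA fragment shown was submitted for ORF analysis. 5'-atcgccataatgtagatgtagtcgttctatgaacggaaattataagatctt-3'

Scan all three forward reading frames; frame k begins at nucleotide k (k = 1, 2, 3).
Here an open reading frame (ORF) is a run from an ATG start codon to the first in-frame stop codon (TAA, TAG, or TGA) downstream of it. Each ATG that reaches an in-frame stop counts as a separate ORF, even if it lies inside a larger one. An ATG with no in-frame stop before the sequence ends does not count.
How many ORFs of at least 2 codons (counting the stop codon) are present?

Frame 1: ATC GCC ATA ATG TAG ATG TAG TCG TTC TAT GAA CGG AAA TTA TAA GAT CTT — ATG at 10, stop TAG at 13 → 6 nt; ATG at 16, stop TAG at 19 → 6 nt.
Frame 2: TCG CCA TAA TGT AGA TGT AGT CGT TCT ATG AAC GGA AAT TAT AAG ATC — no ATG→stop ORF.
Frame 3: CGC CAT AAT GTA GAT GTA GTC GTT CTA TGA ACG GAA ATT ATA AGA TCT — no ATG→stop ORF.
ORFs ≥ 2 codons: frame 1 10–15 (2 codons), frame 1 16–21 (2 codons). Count = 2.

2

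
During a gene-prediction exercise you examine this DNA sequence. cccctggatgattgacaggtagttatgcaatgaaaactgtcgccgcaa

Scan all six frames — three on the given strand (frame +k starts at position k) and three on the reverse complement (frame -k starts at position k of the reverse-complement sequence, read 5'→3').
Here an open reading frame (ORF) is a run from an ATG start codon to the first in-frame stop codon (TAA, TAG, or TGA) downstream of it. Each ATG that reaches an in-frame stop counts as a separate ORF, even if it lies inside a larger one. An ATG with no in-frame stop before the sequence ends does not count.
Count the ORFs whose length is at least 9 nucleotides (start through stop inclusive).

2

Reverse complement (5'→3'): TTGCGGCGACAGTTTTCATTGCATAACTACCTGTCAATCATCCAGGGG
Frame +1: CCC CTG GAT GAT TGA CAG GTA GTT ATG CAA TGA AAA CTG TCG CCG CAA — ATG at 25, stop TGA at 31 → 9 nt.
Frame +2: CCC TGG ATG ATT GAC AGG TAG TTA TGC AAT GAA AAC TGT CGC CGC — ATG at 8, stop TAG at 20 → 15 nt.
Frame +3: CCT GGA TGA TTG ACA GGT AGT TAT GCA ATG AAA ACT GTC GCC GCA — no ATG→stop ORF.
Frame -1: TTG CGG CGA CAG TTT TCA TTG CAT AAC TAC CTG TCA ATC ATC CAG GGG — no ATG→stop ORF.
Frame -2: TGC GGC GAC AGT TTT CAT TGC ATA ACT ACC TGT CAA TCA TCC AGG — no ATG→stop ORF.
Frame -3: GCG GCG ACA GTT TTC ATT GCA TAA CTA CCT GTC AAT CAT CCA GGG — no ATG→stop ORF.
ORFs ≥ 9 nucleotides: frame +1 25–33 (9 nucleotides), frame +2 8–22 (15 nucleotides). Count = 2.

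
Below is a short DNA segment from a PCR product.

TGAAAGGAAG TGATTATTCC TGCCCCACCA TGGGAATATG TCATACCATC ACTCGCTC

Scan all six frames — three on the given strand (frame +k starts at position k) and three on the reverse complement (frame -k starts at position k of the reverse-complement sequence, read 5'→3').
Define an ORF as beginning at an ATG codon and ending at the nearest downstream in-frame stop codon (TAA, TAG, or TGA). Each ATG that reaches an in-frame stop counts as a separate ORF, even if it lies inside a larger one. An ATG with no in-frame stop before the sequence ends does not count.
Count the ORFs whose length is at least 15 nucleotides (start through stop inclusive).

Reverse complement (5'→3'): GAGCGAGTGATGGTATGACATATTCCCATGGTGGGGCAGGAATAATCACTTCCTTTCA
Frame +1: TGA AAG GAA GTG ATT ATT CCT GCC CCA CCA TGG GAA TAT GTC ATA CCA TCA CTC GCT — no ATG→stop ORF.
Frame +2: GAA AGG AAG TGA TTA TTC CTG CCC CAC CAT GGG AAT ATG TCA TAC CAT CAC TCG CTC — no ATG→stop ORF.
Frame +3: AAA GGA AGT GAT TAT TCC TGC CCC ACC ATG GGA ATA TGT CAT ACC ATC ACT CGC — no ATG→stop ORF.
Frame -1: GAG CGA GTG ATG GTA TGA CAT ATT CCC ATG GTG GGG CAG GAA TAA TCA CTT CCT TTC — ATG at 10, stop TGA at 16 → 9 nt; ATG at 28, stop TAA at 43 → 18 nt.
Frame -2: AGC GAG TGA TGG TAT GAC ATA TTC CCA TGG TGG GGC AGG AAT AAT CAC TTC CTT TCA — no ATG→stop ORF.
Frame -3: GCG AGT GAT GGT ATG ACA TAT TCC CAT GGT GGG GCA GGA ATA ATC ACT TCC TTT — no ATG→stop ORF.
ORFs ≥ 15 nucleotides: frame -1 28–45 (18 nucleotides). Count = 1.

1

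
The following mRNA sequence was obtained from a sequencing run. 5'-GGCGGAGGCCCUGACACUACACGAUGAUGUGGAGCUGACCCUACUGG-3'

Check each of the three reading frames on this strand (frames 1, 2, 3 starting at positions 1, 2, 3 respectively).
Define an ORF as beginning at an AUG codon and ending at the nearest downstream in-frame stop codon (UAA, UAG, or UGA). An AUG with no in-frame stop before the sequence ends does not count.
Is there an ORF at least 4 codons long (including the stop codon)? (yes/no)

yes

Frame 1: GGC GGA GGC CCU GAC ACU ACA CGA UGA UGU GGA GCU GAC CCU ACU — no AUG→stop ORF.
Frame 2: GCG GAG GCC CUG ACA CUA CAC GAU GAU GUG GAG CUG ACC CUA CUG — no AUG→stop ORF.
Frame 3: CGG AGG CCC UGA CAC UAC ACG AUG AUG UGG AGC UGA CCC UAC UGG — AUG at 24, stop UGA at 36 → 15 nt; AUG at 27, stop UGA at 36 → 12 nt.
Frame 3 has an ORF of 5 codons (positions 24–38) ≥ 4, so yes.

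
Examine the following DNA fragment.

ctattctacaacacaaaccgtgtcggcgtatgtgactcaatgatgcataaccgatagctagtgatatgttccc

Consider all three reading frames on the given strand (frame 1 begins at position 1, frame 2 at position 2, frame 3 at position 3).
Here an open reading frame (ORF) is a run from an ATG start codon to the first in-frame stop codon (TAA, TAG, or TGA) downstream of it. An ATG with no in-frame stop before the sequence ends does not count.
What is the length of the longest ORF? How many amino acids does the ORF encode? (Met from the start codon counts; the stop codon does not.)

Frame 1: CTA TTC TAC AAC ACA AAC CGT GTC GGC GTA TGT GAC TCA ATG ATG CAT AAC CGA TAG CTA GTG ATA TGT TCC — ATG at 40, stop TAG at 55 → 18 nt; ATG at 43, stop TAG at 55 → 15 nt.
Frame 2: TAT TCT ACA ACA CAA ACC GTG TCG GCG TAT GTG ACT CAA TGA TGC ATA ACC GAT AGC TAG TGA TAT GTT CCC — no ATG→stop ORF.
Frame 3: ATT CTA CAA CAC AAA CCG TGT CGG CGT ATG TGA CTC AAT GAT GCA TAA CCG ATA GCT AGT GAT ATG TTC — ATG at 30, stop TGA at 33 → 6 nt.
Longest: frame 1, positions 40–57, 18 nt = 6 codons = 5 aa. → 5 amino acids.

5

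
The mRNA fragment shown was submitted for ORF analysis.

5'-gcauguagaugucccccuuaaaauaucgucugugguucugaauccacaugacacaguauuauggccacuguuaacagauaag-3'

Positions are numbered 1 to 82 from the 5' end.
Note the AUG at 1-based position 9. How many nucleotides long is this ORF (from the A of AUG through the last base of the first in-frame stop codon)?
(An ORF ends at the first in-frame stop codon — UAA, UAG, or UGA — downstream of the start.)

33

Codons from position 9: AUG (9–11), UCC (12–14), CCC (15–17), UUA (18–20), AAA (21–23), UAU (24–26), CGU (27–29), CUG (30–32), UGG (33–35), UUC (36–38), UGA (39–41).
UGA is the first in-frame stop; ORF spans 9–41, 33 nucleotides.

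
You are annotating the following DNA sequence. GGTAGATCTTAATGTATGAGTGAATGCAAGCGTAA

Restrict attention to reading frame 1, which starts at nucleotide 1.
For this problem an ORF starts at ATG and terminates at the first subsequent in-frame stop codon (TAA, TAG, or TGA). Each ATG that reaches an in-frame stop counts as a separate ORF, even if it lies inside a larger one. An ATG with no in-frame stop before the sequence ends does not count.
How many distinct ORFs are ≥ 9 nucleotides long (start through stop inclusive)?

Frame 1: GGT AGA TCT TAA TGT ATG AGT GAA TGC AAG CGT — no ATG→stop ORF.
No ORF reaches 9 nucleotides. Count = 0.

0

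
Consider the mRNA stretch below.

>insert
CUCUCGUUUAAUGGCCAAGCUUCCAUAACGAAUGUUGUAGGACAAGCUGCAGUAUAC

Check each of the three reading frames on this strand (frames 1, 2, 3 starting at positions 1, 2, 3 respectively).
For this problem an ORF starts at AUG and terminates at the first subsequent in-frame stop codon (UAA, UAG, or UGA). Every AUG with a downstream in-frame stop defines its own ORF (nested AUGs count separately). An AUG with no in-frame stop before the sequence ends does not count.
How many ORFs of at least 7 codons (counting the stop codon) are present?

0

Frame 1: CUC UCG UUU AAU GGC CAA GCU UCC AUA ACG AAU GUU GUA GGA CAA GCU GCA GUA UAC — no AUG→stop ORF.
Frame 2: UCU CGU UUA AUG GCC AAG CUU CCA UAA CGA AUG UUG UAG GAC AAG CUG CAG UAU — AUG at 11, stop UAA at 26 → 18 nt; AUG at 32, stop UAG at 38 → 9 nt.
Frame 3: CUC GUU UAA UGG CCA AGC UUC CAU AAC GAA UGU UGU AGG ACA AGC UGC AGU AUA — no AUG→stop ORF.
No ORF reaches 7 codons. Count = 0.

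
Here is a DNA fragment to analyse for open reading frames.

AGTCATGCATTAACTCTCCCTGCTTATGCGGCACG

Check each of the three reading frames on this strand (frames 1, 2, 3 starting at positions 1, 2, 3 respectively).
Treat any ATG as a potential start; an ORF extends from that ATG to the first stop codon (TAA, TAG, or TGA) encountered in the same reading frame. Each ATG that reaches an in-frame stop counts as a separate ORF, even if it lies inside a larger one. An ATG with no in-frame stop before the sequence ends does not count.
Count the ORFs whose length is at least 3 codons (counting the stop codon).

Frame 1: AGT CAT GCA TTA ACT CTC CCT GCT TAT GCG GCA — no ATG→stop ORF.
Frame 2: GTC ATG CAT TAA CTC TCC CTG CTT ATG CGG CAC — ATG at 5, stop TAA at 11 → 9 nt.
Frame 3: TCA TGC ATT AAC TCT CCC TGC TTA TGC GGC ACG — no ATG→stop ORF.
ORFs ≥ 3 codons: frame 2 5–13 (3 codons). Count = 1.

1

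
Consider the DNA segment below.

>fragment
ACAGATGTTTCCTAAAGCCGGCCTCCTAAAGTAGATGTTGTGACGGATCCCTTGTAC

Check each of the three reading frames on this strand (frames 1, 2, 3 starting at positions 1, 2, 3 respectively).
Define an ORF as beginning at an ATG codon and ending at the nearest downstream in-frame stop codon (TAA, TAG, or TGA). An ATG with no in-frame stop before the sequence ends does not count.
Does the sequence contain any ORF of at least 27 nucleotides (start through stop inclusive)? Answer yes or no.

Frame 1: ACA GAT GTT TCC TAA AGC CGG CCT CCT AAA GTA GAT GTT GTG ACG GAT CCC TTG TAC — no ATG→stop ORF.
Frame 2: CAG ATG TTT CCT AAA GCC GGC CTC CTA AAG TAG ATG TTG TGA CGG ATC CCT TGT — ATG at 5, stop TAG at 32 → 30 nt; ATG at 35, stop TGA at 41 → 9 nt.
Frame 3: AGA TGT TTC CTA AAG CCG GCC TCC TAA AGT AGA TGT TGT GAC GGA TCC CTT GTA — no ATG→stop ORF.
Frame 2 has an ORF of 30 nucleotides (positions 5–34) ≥ 27, so yes.

yes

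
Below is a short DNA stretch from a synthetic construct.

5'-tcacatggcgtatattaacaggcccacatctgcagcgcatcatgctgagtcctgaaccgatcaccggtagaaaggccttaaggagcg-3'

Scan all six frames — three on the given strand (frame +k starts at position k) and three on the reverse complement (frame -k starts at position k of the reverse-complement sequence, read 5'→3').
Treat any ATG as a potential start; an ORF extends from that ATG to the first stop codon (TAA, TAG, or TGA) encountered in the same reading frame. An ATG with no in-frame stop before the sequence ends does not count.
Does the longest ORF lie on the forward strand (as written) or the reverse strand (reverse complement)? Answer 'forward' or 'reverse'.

forward

Reverse complement (5'→3'): CGCTCCTTAAGGCCTTTCTACCGGTGATCGGTTCAGGACTCAGCATGATGCGCTGCAGATGTGGGCCTGTTAATATACGCCATGTGA
Frame +1: TCA CAT GGC GTA TAT TAA CAG GCC CAC ATC TGC AGC GCA TCA TGC TGA GTC CTG AAC CGA TCA CCG GTA GAA AGG CCT TAA GGA GCG — no ATG→stop ORF.
Frame +2: CAC ATG GCG TAT ATT AAC AGG CCC ACA TCT GCA GCG CAT CAT GCT GAG TCC TGA ACC GAT CAC CGG TAG AAA GGC CTT AAG GAG — ATG at 5, stop TGA at 53 → 51 nt.
Frame +3: ACA TGG CGT ATA TTA ACA GGC CCA CAT CTG CAG CGC ATC ATG CTG AGT CCT GAA CCG ATC ACC GGT AGA AAG GCC TTA AGG AGC — no ATG→stop ORF.
Frame -1: CGC TCC TTA AGG CCT TTC TAC CGG TGA TCG GTT CAG GAC TCA GCA TGA TGC GCT GCA GAT GTG GGC CTG TTA ATA TAC GCC ATG TGA — ATG at 82, stop TGA at 85 → 6 nt.
Frame -2: GCT CCT TAA GGC CTT TCT ACC GGT GAT CGG TTC AGG ACT CAG CAT GAT GCG CTG CAG ATG TGG GCC TGT TAA TAT ACG CCA TGT — ATG at 59, stop TAA at 71 → 15 nt.
Frame -3: CTC CTT AAG GCC TTT CTA CCG GTG ATC GGT TCA GGA CTC AGC ATG ATG CGC TGC AGA TGT GGG CCT GTT AAT ATA CGC CAT GTG — no ATG→stop ORF.
Forward-strand max 51 nt; reverse-strand max 15 nt. The forward strand has the longer ORF.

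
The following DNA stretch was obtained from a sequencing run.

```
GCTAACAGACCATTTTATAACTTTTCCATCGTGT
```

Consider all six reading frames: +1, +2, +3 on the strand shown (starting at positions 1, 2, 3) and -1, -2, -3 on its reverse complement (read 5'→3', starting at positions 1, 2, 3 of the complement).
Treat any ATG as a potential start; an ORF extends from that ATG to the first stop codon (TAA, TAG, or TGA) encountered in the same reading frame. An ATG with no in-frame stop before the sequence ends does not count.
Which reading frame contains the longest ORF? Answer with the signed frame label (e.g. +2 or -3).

-3

Reverse complement (5'→3'): ACACGATGGAAAAGTTATAAAATGGTCTGTTAGC
Frame +1: GCT AAC AGA CCA TTT TAT AAC TTT TCC ATC GTG — no ATG→stop ORF.
Frame +2: CTA ACA GAC CAT TTT ATA ACT TTT CCA TCG TGT — no ATG→stop ORF.
Frame +3: TAA CAG ACC ATT TTA TAA CTT TTC CAT CGT — no ATG→stop ORF.
Frame -1: ACA CGA TGG AAA AGT TAT AAA ATG GTC TGT TAG — ATG at 22, stop TAG at 31 → 12 nt.
Frame -2: CAC GAT GGA AAA GTT ATA AAA TGG TCT GTT AGC — no ATG→stop ORF.
Frame -3: ACG ATG GAA AAG TTA TAA AAT GGT CTG TTA — ATG at 6, stop TAA at 18 → 15 nt.
Longest ORF is 15 nt in frame -3 (positions 6–20).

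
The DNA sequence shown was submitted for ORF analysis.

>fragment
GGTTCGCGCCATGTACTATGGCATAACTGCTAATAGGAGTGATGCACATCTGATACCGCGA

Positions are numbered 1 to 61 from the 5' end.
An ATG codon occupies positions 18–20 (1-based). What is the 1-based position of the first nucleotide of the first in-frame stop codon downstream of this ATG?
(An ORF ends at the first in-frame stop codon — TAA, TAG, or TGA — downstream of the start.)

24

Codons from position 18: ATG (18–20), GCA (21–23), TAA (24–26).
TAA is a stop codon; it begins at position 24.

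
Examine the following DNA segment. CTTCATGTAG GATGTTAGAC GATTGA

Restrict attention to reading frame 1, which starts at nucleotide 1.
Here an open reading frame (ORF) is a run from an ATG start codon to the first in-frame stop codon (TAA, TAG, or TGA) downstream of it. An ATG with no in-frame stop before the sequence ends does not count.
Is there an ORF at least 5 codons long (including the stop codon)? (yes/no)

no

Frame 1: CTT CAT GTA GGA TGT TAG ACG ATT — no ATG→stop ORF.
Largest ORF found is 0 codons < 5, so no.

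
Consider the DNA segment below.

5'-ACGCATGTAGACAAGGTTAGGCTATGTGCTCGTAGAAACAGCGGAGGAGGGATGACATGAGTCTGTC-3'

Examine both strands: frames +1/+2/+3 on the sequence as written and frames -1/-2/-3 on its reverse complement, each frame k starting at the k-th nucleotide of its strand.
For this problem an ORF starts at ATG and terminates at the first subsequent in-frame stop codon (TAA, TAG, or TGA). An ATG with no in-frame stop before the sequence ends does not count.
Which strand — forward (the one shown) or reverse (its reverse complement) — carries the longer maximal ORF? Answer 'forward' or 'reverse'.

Reverse complement (5'→3'): GACAGACTCATGTCATCCCTCCTCCGCTGTTTCTACGAGCACATAGCCTAACCTTGTCTACATGCGT
Frame +1: ACG CAT GTA GAC AAG GTT AGG CTA TGT GCT CGT AGA AAC AGC GGA GGA GGG ATG ACA TGA GTC TGT — ATG at 52, stop TGA at 58 → 9 nt.
Frame +2: CGC ATG TAG ACA AGG TTA GGC TAT GTG CTC GTA GAA ACA GCG GAG GAG GGA TGA CAT GAG TCT GTC — ATG at 5, stop TAG at 8 → 6 nt.
Frame +3: GCA TGT AGA CAA GGT TAG GCT ATG TGC TCG TAG AAA CAG CGG AGG AGG GAT GAC ATG AGT CTG — ATG at 24, stop TAG at 33 → 12 nt.
Frame -1: GAC AGA CTC ATG TCA TCC CTC CTC CGC TGT TTC TAC GAG CAC ATA GCC TAA CCT TGT CTA CAT GCG — ATG at 10, stop TAA at 49 → 42 nt.
Frame -2: ACA GAC TCA TGT CAT CCC TCC TCC GCT GTT TCT ACG AGC ACA TAG CCT AAC CTT GTC TAC ATG CGT — no ATG→stop ORF.
Frame -3: CAG ACT CAT GTC ATC CCT CCT CCG CTG TTT CTA CGA GCA CAT AGC CTA ACC TTG TCT ACA TGC — no ATG→stop ORF.
Forward-strand max 12 nt; reverse-strand max 42 nt. The reverse strand has the longer ORF.

reverse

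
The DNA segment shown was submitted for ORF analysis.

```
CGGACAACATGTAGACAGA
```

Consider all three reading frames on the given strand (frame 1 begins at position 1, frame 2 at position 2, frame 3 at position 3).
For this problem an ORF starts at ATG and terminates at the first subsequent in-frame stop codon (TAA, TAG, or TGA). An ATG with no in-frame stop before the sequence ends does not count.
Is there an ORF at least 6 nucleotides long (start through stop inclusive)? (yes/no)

yes

Frame 1: CGG ACA ACA TGT AGA CAG — no ATG→stop ORF.
Frame 2: GGA CAA CAT GTA GAC AGA — no ATG→stop ORF.
Frame 3: GAC AAC ATG TAG ACA — ATG at 9, stop TAG at 12 → 6 nt.
Frame 3 has an ORF of 6 nucleotides (positions 9–14) ≥ 6, so yes.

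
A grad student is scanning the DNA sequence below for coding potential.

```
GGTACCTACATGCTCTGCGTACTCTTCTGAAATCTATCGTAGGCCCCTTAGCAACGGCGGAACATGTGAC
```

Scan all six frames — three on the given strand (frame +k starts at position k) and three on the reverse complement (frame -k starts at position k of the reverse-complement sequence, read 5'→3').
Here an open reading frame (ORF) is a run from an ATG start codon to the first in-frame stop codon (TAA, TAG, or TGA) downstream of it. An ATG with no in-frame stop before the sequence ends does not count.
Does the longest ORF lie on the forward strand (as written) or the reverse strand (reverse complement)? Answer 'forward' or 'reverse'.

forward

Reverse complement (5'→3'): GTCACATGTTCCGCCGTTGCTAAGGGGCCTACGATAGATTTCAGAAGAGTACGCAGAGCATGTAGGTACC
Frame +1: GGT ACC TAC ATG CTC TGC GTA CTC TTC TGA AAT CTA TCG TAG GCC CCT TAG CAA CGG CGG AAC ATG TGA — ATG at 10, stop TGA at 28 → 21 nt; ATG at 64, stop TGA at 67 → 6 nt.
Frame +2: GTA CCT ACA TGC TCT GCG TAC TCT TCT GAA ATC TAT CGT AGG CCC CTT AGC AAC GGC GGA ACA TGT GAC — no ATG→stop ORF.
Frame +3: TAC CTA CAT GCT CTG CGT ACT CTT CTG AAA TCT ATC GTA GGC CCC TTA GCA ACG GCG GAA CAT GTG — no ATG→stop ORF.
Frame -1: GTC ACA TGT TCC GCC GTT GCT AAG GGG CCT ACG ATA GAT TTC AGA AGA GTA CGC AGA GCA TGT AGG TAC — no ATG→stop ORF.
Frame -2: TCA CAT GTT CCG CCG TTG CTA AGG GGC CTA CGA TAG ATT TCA GAA GAG TAC GCA GAG CAT GTA GGT ACC — no ATG→stop ORF.
Frame -3: CAC ATG TTC CGC CGT TGC TAA GGG GCC TAC GAT AGA TTT CAG AAG AGT ACG CAG AGC ATG TAG GTA — ATG at 6, stop TAA at 21 → 18 nt; ATG at 60, stop TAG at 63 → 6 nt.
Forward-strand max 21 nt; reverse-strand max 18 nt. The forward strand has the longer ORF.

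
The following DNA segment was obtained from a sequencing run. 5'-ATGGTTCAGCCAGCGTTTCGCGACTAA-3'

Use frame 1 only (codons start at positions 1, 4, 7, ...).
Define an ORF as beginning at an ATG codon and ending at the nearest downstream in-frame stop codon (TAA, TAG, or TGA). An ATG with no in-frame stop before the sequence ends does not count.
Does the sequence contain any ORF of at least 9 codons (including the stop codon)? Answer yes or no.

yes

Frame 1: ATG GTT CAG CCA GCG TTT CGC GAC TAA — ATG at 1, stop TAA at 25 → 27 nt.
Frame 1 has an ORF of 9 codons (positions 1–27) ≥ 9, so yes.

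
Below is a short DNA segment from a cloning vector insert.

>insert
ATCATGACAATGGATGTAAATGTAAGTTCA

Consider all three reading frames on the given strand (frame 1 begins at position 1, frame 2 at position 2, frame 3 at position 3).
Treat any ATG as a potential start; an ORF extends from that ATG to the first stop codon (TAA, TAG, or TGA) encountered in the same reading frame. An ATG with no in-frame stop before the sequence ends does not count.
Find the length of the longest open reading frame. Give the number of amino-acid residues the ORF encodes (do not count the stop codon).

Frame 1: ATC ATG ACA ATG GAT GTA AAT GTA AGT TCA — no ATG→stop ORF.
Frame 2: TCA TGA CAA TGG ATG TAA ATG TAA GTT — ATG at 14, stop TAA at 17 → 6 nt; ATG at 20, stop TAA at 23 → 6 nt.
Frame 3: CAT GAC AAT GGA TGT AAA TGT AAG TTC — no ATG→stop ORF.
Longest: frame 2, positions 14–19, 6 nt = 2 codons = 1 aa. → 1 amino acids.

1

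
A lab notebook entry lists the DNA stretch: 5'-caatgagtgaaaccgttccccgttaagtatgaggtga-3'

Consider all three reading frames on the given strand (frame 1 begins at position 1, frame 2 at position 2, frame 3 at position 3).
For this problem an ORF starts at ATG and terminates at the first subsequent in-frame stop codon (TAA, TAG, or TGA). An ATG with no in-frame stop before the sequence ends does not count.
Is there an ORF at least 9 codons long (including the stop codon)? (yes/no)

Frame 1: CAA TGA GTG AAA CCG TTC CCC GTT AAG TAT GAG GTG — no ATG→stop ORF.
Frame 2: AAT GAG TGA AAC CGT TCC CCG TTA AGT ATG AGG TGA — ATG at 29, stop TGA at 35 → 9 nt.
Frame 3: ATG AGT GAA ACC GTT CCC CGT TAA GTA TGA GGT — ATG at 3, stop TAA at 24 → 24 nt.
Largest ORF found is 8 codons < 9, so no.

no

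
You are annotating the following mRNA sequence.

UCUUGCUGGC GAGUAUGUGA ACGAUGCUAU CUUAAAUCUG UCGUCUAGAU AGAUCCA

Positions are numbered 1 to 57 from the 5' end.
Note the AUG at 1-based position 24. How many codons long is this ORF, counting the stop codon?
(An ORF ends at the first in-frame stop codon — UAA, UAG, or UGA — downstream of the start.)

Codons from position 24: AUG (24–26), CUA (27–29), UCU (30–32), UAA (33–35).
UAA is the first in-frame stop; that's 4 codons including the stop.

4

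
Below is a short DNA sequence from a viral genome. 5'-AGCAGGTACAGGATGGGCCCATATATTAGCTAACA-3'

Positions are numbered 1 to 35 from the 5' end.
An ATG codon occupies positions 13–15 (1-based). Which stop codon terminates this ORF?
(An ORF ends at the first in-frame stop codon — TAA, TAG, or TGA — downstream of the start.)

Codons from position 13: ATG (13–15), GGC (16–18), CCA (19–21), TAT (22–24), ATT (25–27), AGC (28–30), TAA (31–33).
The first in-frame stop codon is TAA.

TAA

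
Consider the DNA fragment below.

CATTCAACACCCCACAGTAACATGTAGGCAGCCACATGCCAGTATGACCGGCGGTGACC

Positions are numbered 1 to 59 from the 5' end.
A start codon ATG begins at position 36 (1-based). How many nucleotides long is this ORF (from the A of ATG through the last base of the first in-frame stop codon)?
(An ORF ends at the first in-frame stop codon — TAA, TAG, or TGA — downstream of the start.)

Codons from position 36: ATG (36–38), CCA (39–41), GTA (42–44), TGA (45–47).
TGA is the first in-frame stop; ORF spans 36–47, 12 nucleotides.

12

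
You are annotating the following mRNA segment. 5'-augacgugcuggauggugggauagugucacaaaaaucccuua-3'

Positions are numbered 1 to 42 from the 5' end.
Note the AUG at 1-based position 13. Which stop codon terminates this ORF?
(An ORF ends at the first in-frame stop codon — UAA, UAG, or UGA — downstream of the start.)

Codons from position 13: AUG (13–15), GUG (16–18), GGA (19–21), UAG (22–24).
The first in-frame stop codon is UAG.

UAG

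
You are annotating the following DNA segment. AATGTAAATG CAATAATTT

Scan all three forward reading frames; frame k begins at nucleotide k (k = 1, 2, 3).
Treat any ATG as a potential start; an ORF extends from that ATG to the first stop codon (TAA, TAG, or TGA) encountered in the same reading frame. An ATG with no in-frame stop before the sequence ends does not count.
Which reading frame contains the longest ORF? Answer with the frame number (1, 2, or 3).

Frame 1: AAT GTA AAT GCA ATA ATT — no ATG→stop ORF.
Frame 2: ATG TAA ATG CAA TAA TTT — ATG at 2, stop TAA at 5 → 6 nt; ATG at 8, stop TAA at 14 → 9 nt.
Frame 3: TGT AAA TGC AAT AAT — no ATG→stop ORF.
Longest ORF is 9 nt in frame 2 (positions 8–16).

2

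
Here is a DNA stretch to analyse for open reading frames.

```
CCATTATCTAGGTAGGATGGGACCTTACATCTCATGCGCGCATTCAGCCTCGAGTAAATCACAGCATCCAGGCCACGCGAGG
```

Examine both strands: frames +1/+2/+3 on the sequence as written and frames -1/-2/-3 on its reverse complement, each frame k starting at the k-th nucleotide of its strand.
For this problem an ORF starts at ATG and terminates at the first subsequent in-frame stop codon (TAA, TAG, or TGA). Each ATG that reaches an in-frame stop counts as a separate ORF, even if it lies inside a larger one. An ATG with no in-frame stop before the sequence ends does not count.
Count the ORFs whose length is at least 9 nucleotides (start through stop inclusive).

Reverse complement (5'→3'): CCTCGCGTGGCCTGGATGCTGTGATTTACTCGAGGCTGAATGCGCGCATGAGATGTAAGGTCCCATCCTACCTAGATAATGG
Frame +1: CCA TTA TCT AGG TAG GAT GGG ACC TTA CAT CTC ATG CGC GCA TTC AGC CTC GAG TAA ATC ACA GCA TCC AGG CCA CGC GAG — ATG at 34, stop TAA at 55 → 24 nt.
Frame +2: CAT TAT CTA GGT AGG ATG GGA CCT TAC ATC TCA TGC GCG CAT TCA GCC TCG AGT AAA TCA CAG CAT CCA GGC CAC GCG AGG — no ATG→stop ORF.
Frame +3: ATT ATC TAG GTA GGA TGG GAC CTT ACA TCT CAT GCG CGC ATT CAG CCT CGA GTA AAT CAC AGC ATC CAG GCC ACG CGA — no ATG→stop ORF.
Frame -1: CCT CGC GTG GCC TGG ATG CTG TGA TTT ACT CGA GGC TGA ATG CGC GCA TGA GAT GTA AGG TCC CAT CCT ACC TAG ATA ATG — ATG at 16, stop TGA at 22 → 9 nt; ATG at 40, stop TGA at 49 → 12 nt.
Frame -2: CTC GCG TGG CCT GGA TGC TGT GAT TTA CTC GAG GCT GAA TGC GCG CAT GAG ATG TAA GGT CCC ATC CTA CCT AGA TAA TGG — ATG at 53, stop TAA at 56 → 6 nt.
Frame -3: TCG CGT GGC CTG GAT GCT GTG ATT TAC TCG AGG CTG AAT GCG CGC ATG AGA TGT AAG GTC CCA TCC TAC CTA GAT AAT — no ATG→stop ORF.
ORFs ≥ 9 nucleotides: frame +1 34–57 (24 nucleotides), frame -1 16–24 (9 nucleotides), frame -1 40–51 (12 nucleotides). Count = 3.

3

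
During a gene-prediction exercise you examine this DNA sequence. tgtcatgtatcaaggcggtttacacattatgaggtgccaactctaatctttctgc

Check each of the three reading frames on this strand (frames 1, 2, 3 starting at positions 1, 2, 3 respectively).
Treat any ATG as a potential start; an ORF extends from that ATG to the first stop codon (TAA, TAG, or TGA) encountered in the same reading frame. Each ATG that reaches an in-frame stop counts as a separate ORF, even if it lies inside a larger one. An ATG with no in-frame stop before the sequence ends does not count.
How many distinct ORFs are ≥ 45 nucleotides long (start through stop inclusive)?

Frame 1: TGT CAT GTA TCA AGG CGG TTT ACA CAT TAT GAG GTG CCA ACT CTA ATC TTT CTG — no ATG→stop ORF.
Frame 2: GTC ATG TAT CAA GGC GGT TTA CAC ATT ATG AGG TGC CAA CTC TAA TCT TTC TGC — ATG at 5, stop TAA at 44 → 42 nt; ATG at 29, stop TAA at 44 → 18 nt.
Frame 3: TCA TGT ATC AAG GCG GTT TAC ACA TTA TGA GGT GCC AAC TCT AAT CTT TCT — no ATG→stop ORF.
No ORF reaches 45 nucleotides. Count = 0.

0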